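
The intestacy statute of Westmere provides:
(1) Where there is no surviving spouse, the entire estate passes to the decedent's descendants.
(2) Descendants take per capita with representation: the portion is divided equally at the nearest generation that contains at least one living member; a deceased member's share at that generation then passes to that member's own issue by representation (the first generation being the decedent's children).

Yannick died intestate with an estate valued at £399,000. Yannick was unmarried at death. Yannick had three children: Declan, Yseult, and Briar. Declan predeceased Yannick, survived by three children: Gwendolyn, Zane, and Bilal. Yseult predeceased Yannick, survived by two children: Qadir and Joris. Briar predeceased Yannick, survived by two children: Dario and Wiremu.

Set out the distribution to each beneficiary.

Gwendolyn: £57,000; Zane: £57,000; Bilal: £57,000; Qadir: £57,000; Joris: £57,000; Dario: £57,000; Wiremu: £57,000

The entire £399,000 passes to the descendants.
No child survives, so the initial division is made at the grandchildren's generation.
That amount (£399,000) is divided into 7 shares of £57,000: Gwendolyn, Zane, Bilal, Qadir, Joris, Dario, and Wiremu each take £57,000.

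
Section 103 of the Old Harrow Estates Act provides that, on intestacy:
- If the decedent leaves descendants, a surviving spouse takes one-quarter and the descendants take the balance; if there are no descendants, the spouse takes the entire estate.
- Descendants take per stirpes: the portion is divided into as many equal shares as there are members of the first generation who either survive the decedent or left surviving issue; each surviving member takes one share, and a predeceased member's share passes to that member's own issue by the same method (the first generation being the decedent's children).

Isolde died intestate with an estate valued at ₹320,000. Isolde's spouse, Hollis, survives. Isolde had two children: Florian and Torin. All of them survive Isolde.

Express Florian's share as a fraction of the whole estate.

Hollis takes one-quarter of ₹320,000 = ₹80,000. The remaining ₹240,000 passes to the descendants.
The descendants' portion (₹240,000) is divided into 2 shares of ₹120,000: Florian and Torin each take ₹120,000.

Florian receives 3/8 of the estate.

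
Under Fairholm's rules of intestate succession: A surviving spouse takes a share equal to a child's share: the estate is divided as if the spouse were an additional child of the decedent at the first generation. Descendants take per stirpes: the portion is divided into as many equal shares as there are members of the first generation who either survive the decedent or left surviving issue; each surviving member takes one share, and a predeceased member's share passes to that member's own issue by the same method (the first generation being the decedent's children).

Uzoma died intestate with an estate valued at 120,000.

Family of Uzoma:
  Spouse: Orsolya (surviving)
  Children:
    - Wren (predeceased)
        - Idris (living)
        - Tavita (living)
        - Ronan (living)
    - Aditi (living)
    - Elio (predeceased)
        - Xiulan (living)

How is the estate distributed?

Orsolya: 30,000; Idris: 10,000; Tavita: 10,000; Ronan: 10,000; Aditi: 30,000; Xiulan: 30,000

The spouse counts as an additional share at the children's level, so there are 4 primary shares of 30,000. Orsolya takes one such share (30,000).
The children's combined portion (90,000) is divided into 3 shares of 30,000: Aditi takes 30,000; Wren's 30,000 share passes to Wren's issue; Elio's 30,000 share passes to Elio's issue.
Wren's share (30,000) is divided into 3 shares of 10,000: Idris, Tavita, and Ronan each take 10,000.
Elio's share (30,000) passes entirely to Xiulan.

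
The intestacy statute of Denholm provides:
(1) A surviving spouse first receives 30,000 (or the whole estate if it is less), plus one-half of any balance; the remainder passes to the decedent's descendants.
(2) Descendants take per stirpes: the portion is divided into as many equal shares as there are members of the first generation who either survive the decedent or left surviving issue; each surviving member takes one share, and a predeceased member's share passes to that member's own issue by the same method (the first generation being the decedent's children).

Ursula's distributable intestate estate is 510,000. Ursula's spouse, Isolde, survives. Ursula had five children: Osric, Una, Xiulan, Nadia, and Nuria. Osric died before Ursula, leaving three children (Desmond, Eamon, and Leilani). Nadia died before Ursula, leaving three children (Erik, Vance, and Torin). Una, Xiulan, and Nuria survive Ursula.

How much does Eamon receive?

Isolde first takes 30,000, leaving a balance of 480,000. Isolde then takes one-half of the balance (240,000), for a total of 270,000. The remaining 240,000 passes to the descendants.
The descendants' portion (240,000) is divided into 5 shares of 48,000: Una, Xiulan, and Nuria each take 48,000; Osric's 48,000 share passes to Osric's issue; Nadia's 48,000 share passes to Nadia's issue.
Osric's share (48,000) is divided into 3 shares of 16,000: Desmond, Eamon, and Leilani each take 16,000.
Nadia's share (48,000) is divided into 3 shares of 16,000: Erik, Vance, and Torin each take 16,000.

Eamon receives 16,000.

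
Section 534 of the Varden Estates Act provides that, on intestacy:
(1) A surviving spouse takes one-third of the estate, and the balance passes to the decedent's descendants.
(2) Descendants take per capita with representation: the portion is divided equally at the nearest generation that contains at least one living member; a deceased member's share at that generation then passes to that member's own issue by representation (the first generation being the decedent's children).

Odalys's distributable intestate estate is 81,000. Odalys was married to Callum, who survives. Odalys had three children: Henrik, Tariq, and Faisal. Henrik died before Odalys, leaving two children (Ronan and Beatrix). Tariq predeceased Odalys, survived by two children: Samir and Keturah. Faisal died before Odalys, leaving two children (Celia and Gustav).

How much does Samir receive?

Callum takes one-third of 81,000 = 27,000. The remaining 54,000 passes to the descendants.
No child survives, so the initial division is made at the grandchildren's generation.
The descendants' portion (54,000) is divided into 6 shares of 9,000: Ronan, Beatrix, Samir, Keturah, Celia, and Gustav each take 9,000.

Samir receives 9,000.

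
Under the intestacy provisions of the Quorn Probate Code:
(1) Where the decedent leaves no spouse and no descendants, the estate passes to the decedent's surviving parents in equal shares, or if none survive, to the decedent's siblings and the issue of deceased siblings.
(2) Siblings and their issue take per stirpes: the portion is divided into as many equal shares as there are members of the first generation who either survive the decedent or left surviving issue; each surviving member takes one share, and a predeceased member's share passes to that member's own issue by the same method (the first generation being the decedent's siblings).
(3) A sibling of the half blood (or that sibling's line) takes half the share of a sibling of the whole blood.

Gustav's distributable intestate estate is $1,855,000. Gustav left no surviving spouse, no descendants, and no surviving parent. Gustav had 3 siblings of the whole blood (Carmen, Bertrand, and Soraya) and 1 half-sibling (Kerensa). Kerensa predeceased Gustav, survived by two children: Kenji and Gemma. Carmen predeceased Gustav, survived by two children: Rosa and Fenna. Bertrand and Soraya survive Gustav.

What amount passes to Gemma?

Gemma receives $132,500.

The entire $1,855,000 passes to the siblings and their issue.
Counting each half-blood sibling's line as half a unit, there are 7/2 units in $1,855,000, so one unit is $530,000. Whole-blood lines (Carmen, Bertrand, and Soraya) take $530,000 each; half-blood lines (Kerensa) take $265,000 each.
Kerensa's share ($265,000) is divided into 2 shares of $132,500: Kenji and Gemma each take $132,500.
Carmen's share ($530,000) is divided into 2 shares of $265,000: Rosa and Fenna each take $265,000.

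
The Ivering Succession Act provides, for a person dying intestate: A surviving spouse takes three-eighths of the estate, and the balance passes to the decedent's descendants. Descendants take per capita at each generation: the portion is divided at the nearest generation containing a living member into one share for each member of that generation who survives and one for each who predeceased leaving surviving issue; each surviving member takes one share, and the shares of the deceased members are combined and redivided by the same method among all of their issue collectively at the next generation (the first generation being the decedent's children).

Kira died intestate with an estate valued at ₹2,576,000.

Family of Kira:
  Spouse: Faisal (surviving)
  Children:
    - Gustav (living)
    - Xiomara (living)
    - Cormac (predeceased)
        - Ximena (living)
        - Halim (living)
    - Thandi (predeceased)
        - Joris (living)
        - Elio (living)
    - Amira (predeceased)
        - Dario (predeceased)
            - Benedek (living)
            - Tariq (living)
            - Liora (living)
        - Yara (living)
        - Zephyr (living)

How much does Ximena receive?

Faisal takes three-eighths of ₹2,576,000 = ₹966,000. The remaining ₹1,610,000 passes to the descendants.
The descendants' portion (₹1,610,000) is divided at the children's generation into 5 shares of ₹322,000. Gustav and Xiomara each take ₹322,000. The 3 shares of the deceased (Cormac, Thandi, and Amira) are combined into a pool of ₹966,000.
That pool (₹966,000) is divided at the grandchildren's generation into 7 shares of ₹138,000. Ximena, Halim, Joris, Elio, Yara, and Zephyr each take ₹138,000. The remaining share for the deceased Dario (₹138,000) is carried to the next generation.
That pool (₹138,000) is divided at the great-grandchildren's generation equally among Benedek, Tariq, and Liora: ₹46,000 each.

Ximena receives ₹138,000.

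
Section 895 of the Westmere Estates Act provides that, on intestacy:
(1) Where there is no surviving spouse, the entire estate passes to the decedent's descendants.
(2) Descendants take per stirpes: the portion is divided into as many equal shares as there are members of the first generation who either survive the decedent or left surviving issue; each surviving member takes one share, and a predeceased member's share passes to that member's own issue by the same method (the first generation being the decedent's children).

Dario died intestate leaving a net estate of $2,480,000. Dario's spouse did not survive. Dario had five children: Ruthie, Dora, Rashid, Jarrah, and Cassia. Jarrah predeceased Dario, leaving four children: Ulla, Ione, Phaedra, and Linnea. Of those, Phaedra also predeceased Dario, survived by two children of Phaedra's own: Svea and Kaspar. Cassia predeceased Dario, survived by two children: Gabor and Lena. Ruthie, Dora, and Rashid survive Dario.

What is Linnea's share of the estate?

Linnea receives $124,000.

The entire $2,480,000 passes to the descendants.
That amount ($2,480,000) is divided into 5 shares of $496,000: Ruthie, Dora, and Rashid each take $496,000; Jarrah's $496,000 share passes to Jarrah's issue; Cassia's $496,000 share passes to Cassia's issue.
Jarrah's share ($496,000) is divided into 4 shares of $124,000: Ulla, Ione, and Linnea each take $124,000; Phaedra's $124,000 share passes to Phaedra's issue.
Phaedra's share ($124,000) is divided into 2 shares of $62,000: Svea and Kaspar each take $62,000.
Cassia's share ($496,000) is divided into 2 shares of $248,000: Gabor and Lena each take $248,000.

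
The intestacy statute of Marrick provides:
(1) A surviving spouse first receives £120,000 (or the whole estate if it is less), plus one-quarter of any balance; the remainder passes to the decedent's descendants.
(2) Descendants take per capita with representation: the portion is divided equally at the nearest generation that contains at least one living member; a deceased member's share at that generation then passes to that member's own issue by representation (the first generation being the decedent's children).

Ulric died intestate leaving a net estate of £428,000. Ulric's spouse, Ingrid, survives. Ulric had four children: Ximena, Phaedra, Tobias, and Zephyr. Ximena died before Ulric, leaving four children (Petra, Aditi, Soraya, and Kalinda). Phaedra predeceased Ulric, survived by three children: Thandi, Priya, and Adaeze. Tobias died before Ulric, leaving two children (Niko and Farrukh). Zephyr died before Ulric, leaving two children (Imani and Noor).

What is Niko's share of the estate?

Niko receives £21,000.

Ingrid first takes £120,000, leaving a balance of £308,000. Ingrid then takes one-quarter of the balance (£77,000), for a total of £197,000. The remaining £231,000 passes to the descendants.
No child survives, so the initial division is made at the grandchildren's generation.
The descendants' portion (£231,000) is divided into 11 shares of £21,000: Petra, Aditi, Soraya, Kalinda, Thandi, Priya, Adaeze, Niko, Farrukh, Imani, and Noor each take £21,000.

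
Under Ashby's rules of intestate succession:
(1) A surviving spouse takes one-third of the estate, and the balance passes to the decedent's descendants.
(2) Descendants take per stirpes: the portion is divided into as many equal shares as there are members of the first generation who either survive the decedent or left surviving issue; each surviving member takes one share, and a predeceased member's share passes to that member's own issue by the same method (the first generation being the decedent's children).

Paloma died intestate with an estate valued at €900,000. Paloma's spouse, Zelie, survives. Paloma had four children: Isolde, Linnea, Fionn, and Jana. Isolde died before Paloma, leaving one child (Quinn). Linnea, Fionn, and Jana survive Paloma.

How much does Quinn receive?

Zelie takes one-third of €900,000 = €300,000. The remaining €600,000 passes to the descendants.
The descendants' portion (€600,000) is divided into 4 shares of €150,000: Linnea, Fionn, and Jana each take €150,000; Isolde's €150,000 share passes to Isolde's issue.
Isolde's share (€150,000) passes entirely to Quinn.

Quinn receives €150,000.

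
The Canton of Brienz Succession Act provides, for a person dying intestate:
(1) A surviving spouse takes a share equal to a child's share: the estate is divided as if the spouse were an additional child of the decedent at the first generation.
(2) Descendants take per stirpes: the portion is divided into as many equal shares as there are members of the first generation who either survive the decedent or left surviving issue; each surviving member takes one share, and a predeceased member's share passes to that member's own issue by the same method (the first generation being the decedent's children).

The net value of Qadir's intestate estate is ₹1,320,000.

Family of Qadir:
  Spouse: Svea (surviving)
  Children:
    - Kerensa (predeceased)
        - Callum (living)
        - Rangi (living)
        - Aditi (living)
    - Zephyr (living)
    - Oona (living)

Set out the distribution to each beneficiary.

The spouse counts as an additional share at the children's level, so there are 4 primary shares of ₹330,000. Svea takes one such share (₹330,000).
The children's combined portion (₹990,000) is divided into 3 shares of ₹330,000: Zephyr and Oona each take ₹330,000; Kerensa's ₹330,000 share passes to Kerensa's issue.
Kerensa's share (₹330,000) is divided into 3 shares of ₹110,000: Callum, Rangi, and Aditi each take ₹110,000.

Svea: ₹330,000; Callum: ₹110,000; Rangi: ₹110,000; Aditi: ₹110,000; Zephyr: ₹330,000; Oona: ₹330,000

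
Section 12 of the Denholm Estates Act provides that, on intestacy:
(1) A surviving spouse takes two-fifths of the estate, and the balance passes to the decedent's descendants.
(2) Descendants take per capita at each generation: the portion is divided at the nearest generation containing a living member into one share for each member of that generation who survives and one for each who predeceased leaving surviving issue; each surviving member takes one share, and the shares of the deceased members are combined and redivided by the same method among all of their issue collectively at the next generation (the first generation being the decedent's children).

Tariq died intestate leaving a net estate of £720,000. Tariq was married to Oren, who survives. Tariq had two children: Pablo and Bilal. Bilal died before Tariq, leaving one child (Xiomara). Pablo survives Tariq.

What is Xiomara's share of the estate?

Xiomara receives £216,000.

Oren takes two-fifths of £720,000 = £288,000. The remaining £432,000 passes to the descendants.
The descendants' portion (£432,000) is divided at the children's generation into 2 shares of £216,000. Pablo takes £216,000. The remaining share for the deceased Bilal (£216,000) is carried to the next generation.
That pool (£216,000) passes entirely to Xiomara, the sole taker at the grandchildren's generation.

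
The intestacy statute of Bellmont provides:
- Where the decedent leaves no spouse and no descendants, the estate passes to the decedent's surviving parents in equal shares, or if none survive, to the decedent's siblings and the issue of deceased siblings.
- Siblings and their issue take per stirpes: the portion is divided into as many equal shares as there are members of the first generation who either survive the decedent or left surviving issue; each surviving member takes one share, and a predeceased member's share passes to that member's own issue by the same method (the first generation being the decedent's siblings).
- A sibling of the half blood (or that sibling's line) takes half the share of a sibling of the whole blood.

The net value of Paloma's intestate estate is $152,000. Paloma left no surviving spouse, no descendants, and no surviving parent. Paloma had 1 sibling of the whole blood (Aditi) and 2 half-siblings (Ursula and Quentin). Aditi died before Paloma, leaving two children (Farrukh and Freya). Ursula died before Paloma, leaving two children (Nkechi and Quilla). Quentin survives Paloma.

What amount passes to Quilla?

The entire $152,000 passes to the siblings and their issue.
Counting each half-blood sibling's line as half a unit, there are 2 units in $152,000, so one unit is $76,000. Whole-blood lines (Aditi) take $76,000 each; half-blood lines (Ursula and Quentin) take $38,000 each.
Aditi's share ($76,000) is divided into 2 shares of $38,000: Farrukh and Freya each take $38,000.
Ursula's share ($38,000) is divided into 2 shares of $19,000: Nkechi and Quilla each take $19,000.

Quilla receives $19,000.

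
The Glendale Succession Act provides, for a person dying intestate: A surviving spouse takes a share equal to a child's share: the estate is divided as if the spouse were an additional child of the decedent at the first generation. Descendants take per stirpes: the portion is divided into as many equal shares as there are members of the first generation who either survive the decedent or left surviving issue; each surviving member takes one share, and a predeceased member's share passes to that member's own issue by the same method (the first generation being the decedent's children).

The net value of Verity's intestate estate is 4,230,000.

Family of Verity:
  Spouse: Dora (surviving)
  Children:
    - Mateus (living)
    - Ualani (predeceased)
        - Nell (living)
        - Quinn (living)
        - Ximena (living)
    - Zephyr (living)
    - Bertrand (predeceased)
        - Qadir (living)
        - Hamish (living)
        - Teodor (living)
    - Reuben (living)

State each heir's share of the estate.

The spouse counts as an additional share at the children's level, so there are 6 primary shares of 705,000. Dora takes one such share (705,000).
The children's combined portion (3,525,000) is divided into 5 shares of 705,000: Mateus, Zephyr, and Reuben each take 705,000; Ualani's 705,000 share passes to Ualani's issue; Bertrand's 705,000 share passes to Bertrand's issue.
Ualani's share (705,000) is divided into 3 shares of 235,000: Nell, Quinn, and Ximena each take 235,000.
Bertrand's share (705,000) is divided into 3 shares of 235,000: Qadir, Hamish, and Teodor each take 235,000.

Dora: 705,000; Mateus: 705,000; Nell: 235,000; Quinn: 235,000; Ximena: 235,000; Zephyr: 705,000; Qadir: 235,000; Hamish: 235,000; Teodor: 235,000; Reuben: 705,000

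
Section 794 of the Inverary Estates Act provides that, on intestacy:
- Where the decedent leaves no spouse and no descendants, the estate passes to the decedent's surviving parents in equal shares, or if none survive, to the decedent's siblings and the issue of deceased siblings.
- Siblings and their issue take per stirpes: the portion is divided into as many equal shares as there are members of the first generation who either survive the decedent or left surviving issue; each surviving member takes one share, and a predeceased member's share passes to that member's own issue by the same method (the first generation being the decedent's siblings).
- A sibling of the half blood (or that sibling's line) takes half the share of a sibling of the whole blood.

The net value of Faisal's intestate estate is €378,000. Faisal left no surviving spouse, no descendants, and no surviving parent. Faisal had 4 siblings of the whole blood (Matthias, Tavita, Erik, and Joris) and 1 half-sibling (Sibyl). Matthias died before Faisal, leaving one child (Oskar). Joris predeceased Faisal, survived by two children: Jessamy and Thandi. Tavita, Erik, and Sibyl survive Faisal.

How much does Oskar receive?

Oskar receives €84,000.

The entire €378,000 passes to the siblings and their issue.
Counting each half-blood sibling's line as half a unit, there are 9/2 units in €378,000, so one unit is €84,000. Whole-blood lines (Matthias, Tavita, Erik, and Joris) take €84,000 each; half-blood lines (Sibyl) take €42,000 each.
Matthias's share (€84,000) passes entirely to Oskar.
Joris's share (€84,000) is divided into 2 shares of €42,000: Jessamy and Thandi each take €42,000.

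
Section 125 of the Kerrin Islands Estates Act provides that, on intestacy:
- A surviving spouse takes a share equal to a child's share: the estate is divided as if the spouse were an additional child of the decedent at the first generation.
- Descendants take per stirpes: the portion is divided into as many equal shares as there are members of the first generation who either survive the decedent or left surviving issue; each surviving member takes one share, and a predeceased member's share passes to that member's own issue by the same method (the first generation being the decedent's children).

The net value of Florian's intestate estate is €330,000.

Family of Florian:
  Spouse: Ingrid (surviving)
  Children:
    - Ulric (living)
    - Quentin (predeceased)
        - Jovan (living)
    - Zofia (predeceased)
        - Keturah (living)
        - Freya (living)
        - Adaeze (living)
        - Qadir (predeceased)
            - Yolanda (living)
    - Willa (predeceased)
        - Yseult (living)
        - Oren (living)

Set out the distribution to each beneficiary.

Ingrid: €66,000; Ulric: €66,000; Jovan: €66,000; Keturah: €16,500; Freya: €16,500; Adaeze: €16,500; Yolanda: €16,500; Yseult: €33,000; Oren: €33,000

The spouse counts as an additional share at the children's level, so there are 5 primary shares of €66,000. Ingrid takes one such share (€66,000).
The children's combined portion (€264,000) is divided into 4 shares of €66,000: Ulric takes €66,000; Quentin's €66,000 share passes to Quentin's issue; Zofia's €66,000 share passes to Zofia's issue; Willa's €66,000 share passes to Willa's issue.
Quentin's share (€66,000) passes entirely to Jovan.
Zofia's share (€66,000) is divided into 4 shares of €16,500: Keturah, Freya, and Adaeze each take €16,500; Qadir's €16,500 share passes to Qadir's issue.
Qadir's share (€16,500) passes entirely to Yolanda.
Willa's share (€66,000) is divided into 2 shares of €33,000: Yseult and Oren each take €33,000.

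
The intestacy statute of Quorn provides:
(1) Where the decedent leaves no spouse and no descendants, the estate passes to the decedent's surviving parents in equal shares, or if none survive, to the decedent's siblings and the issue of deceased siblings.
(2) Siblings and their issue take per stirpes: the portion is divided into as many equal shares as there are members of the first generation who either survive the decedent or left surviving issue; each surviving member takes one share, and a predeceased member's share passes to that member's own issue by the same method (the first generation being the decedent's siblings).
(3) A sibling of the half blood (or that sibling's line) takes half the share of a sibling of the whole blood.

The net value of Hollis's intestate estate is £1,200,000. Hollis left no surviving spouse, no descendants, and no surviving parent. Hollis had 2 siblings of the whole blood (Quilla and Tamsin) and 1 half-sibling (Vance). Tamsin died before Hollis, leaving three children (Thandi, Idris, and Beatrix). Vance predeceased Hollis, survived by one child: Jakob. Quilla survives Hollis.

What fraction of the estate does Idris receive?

The entire £1,200,000 passes to the siblings and their issue.
Counting each half-blood sibling's line as half a unit, there are 5/2 units in £1,200,000, so one unit is £480,000. Whole-blood lines (Quilla and Tamsin) take £480,000 each; half-blood lines (Vance) take £240,000 each.
Tamsin's share (£480,000) is divided into 3 shares of £160,000: Thandi, Idris, and Beatrix each take £160,000.
Vance's share (£240,000) passes entirely to Jakob.

Idris receives 2/15 of the estate.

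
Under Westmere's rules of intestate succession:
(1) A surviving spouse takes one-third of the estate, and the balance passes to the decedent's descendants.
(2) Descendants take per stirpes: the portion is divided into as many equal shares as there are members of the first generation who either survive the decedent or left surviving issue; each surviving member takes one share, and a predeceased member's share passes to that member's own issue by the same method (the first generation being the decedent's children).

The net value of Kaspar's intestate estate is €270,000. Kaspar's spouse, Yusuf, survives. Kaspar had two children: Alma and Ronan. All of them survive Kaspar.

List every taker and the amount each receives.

Yusuf takes one-third of €270,000 = €90,000. The remaining €180,000 passes to the descendants.
The descendants' portion (€180,000) is divided into 2 shares of €90,000: Alma and Ronan each take €90,000.

Yusuf: €90,000; Alma: €90,000; Ronan: €90,000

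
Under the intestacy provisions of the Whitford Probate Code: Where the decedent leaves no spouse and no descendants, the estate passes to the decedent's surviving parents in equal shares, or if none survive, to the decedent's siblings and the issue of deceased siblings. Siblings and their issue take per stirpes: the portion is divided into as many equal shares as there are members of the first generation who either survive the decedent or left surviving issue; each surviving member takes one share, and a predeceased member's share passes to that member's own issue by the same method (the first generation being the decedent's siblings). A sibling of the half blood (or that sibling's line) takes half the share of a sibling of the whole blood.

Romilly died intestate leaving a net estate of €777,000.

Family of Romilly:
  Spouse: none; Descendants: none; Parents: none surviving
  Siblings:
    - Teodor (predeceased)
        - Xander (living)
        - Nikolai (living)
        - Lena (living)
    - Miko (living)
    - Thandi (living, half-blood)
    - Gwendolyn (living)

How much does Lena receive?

The entire €777,000 passes to the siblings and their issue.
Counting each half-blood sibling's line as half a unit, there are 7/2 units in €777,000, so one unit is €222,000. Whole-blood lines (Teodor, Miko, and Gwendolyn) take €222,000 each; half-blood lines (Thandi) take €111,000 each.
Teodor's share (€222,000) is divided into 3 shares of €74,000: Xander, Nikolai, and Lena each take €74,000.

Lena receives €74,000.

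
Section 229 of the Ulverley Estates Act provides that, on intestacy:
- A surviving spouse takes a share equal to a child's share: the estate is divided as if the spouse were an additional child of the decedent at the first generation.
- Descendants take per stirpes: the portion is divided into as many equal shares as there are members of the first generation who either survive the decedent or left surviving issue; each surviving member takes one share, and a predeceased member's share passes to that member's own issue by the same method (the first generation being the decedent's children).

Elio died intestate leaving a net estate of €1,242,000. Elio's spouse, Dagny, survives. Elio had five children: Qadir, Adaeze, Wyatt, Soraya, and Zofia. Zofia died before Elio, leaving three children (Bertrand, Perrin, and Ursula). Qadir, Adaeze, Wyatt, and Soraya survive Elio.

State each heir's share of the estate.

Dagny: €207,000; Qadir: €207,000; Adaeze: €207,000; Wyatt: €207,000; Soraya: €207,000; Bertrand: €69,000; Perrin: €69,000; Ursula: €69,000

The spouse counts as an additional share at the children's level, so there are 6 primary shares of €207,000. Dagny takes one such share (€207,000).
The children's combined portion (€1,035,000) is divided into 5 shares of €207,000: Qadir, Adaeze, Wyatt, and Soraya each take €207,000; Zofia's €207,000 share passes to Zofia's issue.
Zofia's share (€207,000) is divided into 3 shares of €69,000: Bertrand, Perrin, and Ursula each take €69,000.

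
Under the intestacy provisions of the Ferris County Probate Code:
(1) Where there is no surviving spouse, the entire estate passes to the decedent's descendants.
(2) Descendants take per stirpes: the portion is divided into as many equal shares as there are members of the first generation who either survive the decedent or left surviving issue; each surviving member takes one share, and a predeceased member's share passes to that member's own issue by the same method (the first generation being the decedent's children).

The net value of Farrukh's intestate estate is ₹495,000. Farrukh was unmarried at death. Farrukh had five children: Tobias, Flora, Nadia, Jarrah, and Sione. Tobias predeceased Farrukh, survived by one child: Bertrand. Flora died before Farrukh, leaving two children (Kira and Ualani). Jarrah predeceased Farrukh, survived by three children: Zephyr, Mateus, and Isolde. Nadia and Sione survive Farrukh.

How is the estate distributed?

The entire ₹495,000 passes to the descendants.
That amount (₹495,000) is divided into 5 shares of ₹99,000: Nadia and Sione each take ₹99,000; Tobias's ₹99,000 share passes to Tobias's issue; Flora's ₹99,000 share passes to Flora's issue; Jarrah's ₹99,000 share passes to Jarrah's issue.
Tobias's share (₹99,000) passes entirely to Bertrand.
Flora's share (₹99,000) is divided into 2 shares of ₹49,500: Kira and Ualani each take ₹49,500.
Jarrah's share (₹99,000) is divided into 3 shares of ₹33,000: Zephyr, Mateus, and Isolde each take ₹33,000.

Bertrand: ₹99,000; Kira: ₹49,500; Ualani: ₹49,500; Nadia: ₹99,000; Zephyr: ₹33,000; Mateus: ₹33,000; Isolde: ₹33,000; Sione: ₹99,000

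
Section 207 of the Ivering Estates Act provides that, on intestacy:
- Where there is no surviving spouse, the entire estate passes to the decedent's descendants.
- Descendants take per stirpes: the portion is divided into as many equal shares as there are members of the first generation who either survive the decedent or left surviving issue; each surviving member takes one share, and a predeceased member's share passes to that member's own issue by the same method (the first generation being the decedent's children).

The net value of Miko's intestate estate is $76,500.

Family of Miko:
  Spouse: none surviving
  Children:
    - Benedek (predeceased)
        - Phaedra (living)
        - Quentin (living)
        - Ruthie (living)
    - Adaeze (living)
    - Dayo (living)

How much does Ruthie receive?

The entire $76,500 passes to the descendants.
That amount ($76,500) is divided into 3 shares of $25,500: Adaeze and Dayo each take $25,500; Benedek's $25,500 share passes to Benedek's issue.
Benedek's share ($25,500) is divided into 3 shares of $8,500: Phaedra, Quentin, and Ruthie each take $8,500.

Ruthie receives $8,500.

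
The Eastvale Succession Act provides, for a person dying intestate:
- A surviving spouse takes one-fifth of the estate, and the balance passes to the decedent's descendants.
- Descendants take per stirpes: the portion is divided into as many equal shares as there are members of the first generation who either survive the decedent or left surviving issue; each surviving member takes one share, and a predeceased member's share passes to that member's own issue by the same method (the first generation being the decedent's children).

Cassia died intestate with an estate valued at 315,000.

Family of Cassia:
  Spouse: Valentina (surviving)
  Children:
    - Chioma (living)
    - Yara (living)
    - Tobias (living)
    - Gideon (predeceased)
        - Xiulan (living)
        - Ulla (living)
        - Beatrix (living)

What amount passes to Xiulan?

Xiulan receives 21,000.

Valentina takes one-fifth of 315,000 = 63,000. The remaining 252,000 passes to the descendants.
The descendants' portion (252,000) is divided into 4 shares of 63,000: Chioma, Yara, and Tobias each take 63,000; Gideon's 63,000 share passes to Gideon's issue.
Gideon's share (63,000) is divided into 3 shares of 21,000: Xiulan, Ulla, and Beatrix each take 21,000.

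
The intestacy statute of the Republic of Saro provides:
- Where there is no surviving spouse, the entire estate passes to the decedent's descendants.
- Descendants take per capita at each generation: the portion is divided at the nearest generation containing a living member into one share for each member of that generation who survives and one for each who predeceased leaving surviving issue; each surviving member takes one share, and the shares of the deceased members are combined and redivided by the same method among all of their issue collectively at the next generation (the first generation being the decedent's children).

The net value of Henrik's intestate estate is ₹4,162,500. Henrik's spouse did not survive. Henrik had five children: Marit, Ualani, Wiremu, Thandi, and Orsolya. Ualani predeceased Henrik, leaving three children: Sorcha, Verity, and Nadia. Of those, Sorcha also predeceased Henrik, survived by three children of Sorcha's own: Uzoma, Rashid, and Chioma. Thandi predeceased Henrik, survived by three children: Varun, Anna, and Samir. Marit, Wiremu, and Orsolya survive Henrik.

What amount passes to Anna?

Anna receives ₹277,500.

The entire ₹4,162,500 passes to the descendants.
That amount (₹4,162,500) is divided at the children's generation into 5 shares of ₹832,500. Marit, Wiremu, and Orsolya each take ₹832,500. The 2 shares of the deceased (Ualani and Thandi) are combined into a pool of ₹1,665,000.
That pool (₹1,665,000) is divided at the grandchildren's generation into 6 shares of ₹277,500. Verity, Nadia, Varun, Anna, and Samir each take ₹277,500. The remaining share for the deceased Sorcha (₹277,500) is carried to the next generation.
That pool (₹277,500) is divided at the great-grandchildren's generation equally among Uzoma, Rashid, and Chioma: ₹92,500 each.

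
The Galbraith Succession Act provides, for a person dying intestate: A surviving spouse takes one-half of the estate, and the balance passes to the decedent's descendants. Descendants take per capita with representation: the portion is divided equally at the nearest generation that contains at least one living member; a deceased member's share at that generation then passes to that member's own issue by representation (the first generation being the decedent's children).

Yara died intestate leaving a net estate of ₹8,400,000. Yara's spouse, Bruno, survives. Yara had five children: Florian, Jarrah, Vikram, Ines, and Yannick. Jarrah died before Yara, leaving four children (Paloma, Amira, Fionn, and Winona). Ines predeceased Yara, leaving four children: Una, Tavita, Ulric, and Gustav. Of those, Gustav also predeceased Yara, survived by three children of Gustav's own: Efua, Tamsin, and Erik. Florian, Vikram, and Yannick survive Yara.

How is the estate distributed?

Bruno: ₹4,200,000; Florian: ₹840,000; Paloma: ₹210,000; Amira: ₹210,000; Fionn: ₹210,000; Winona: ₹210,000; Vikram: ₹840,000; Una: ₹210,000; Tavita: ₹210,000; Ulric: ₹210,000; Efua: ₹70,000; Tamsin: ₹70,000; Erik: ₹70,000; Yannick: ₹840,000

Bruno takes one-half of ₹8,400,000 = ₹4,200,000. The remaining ₹4,200,000 passes to the descendants.
The descendants' portion (₹4,200,000) is divided into 5 shares of ₹840,000: Florian, Vikram, and Yannick each take ₹840,000; Jarrah's ₹840,000 share passes to Jarrah's issue; Ines's ₹840,000 share passes to Ines's issue.
Jarrah's share (₹840,000) is divided into 4 shares of ₹210,000: Paloma, Amira, Fionn, and Winona each take ₹210,000.
Ines's share (₹840,000) is divided into 4 shares of ₹210,000: Una, Tavita, and Ulric each take ₹210,000; Gustav's ₹210,000 share passes to Gustav's issue.
Gustav's share (₹210,000) is divided into 3 shares of ₹70,000: Efua, Tamsin, and Erik each take ₹70,000.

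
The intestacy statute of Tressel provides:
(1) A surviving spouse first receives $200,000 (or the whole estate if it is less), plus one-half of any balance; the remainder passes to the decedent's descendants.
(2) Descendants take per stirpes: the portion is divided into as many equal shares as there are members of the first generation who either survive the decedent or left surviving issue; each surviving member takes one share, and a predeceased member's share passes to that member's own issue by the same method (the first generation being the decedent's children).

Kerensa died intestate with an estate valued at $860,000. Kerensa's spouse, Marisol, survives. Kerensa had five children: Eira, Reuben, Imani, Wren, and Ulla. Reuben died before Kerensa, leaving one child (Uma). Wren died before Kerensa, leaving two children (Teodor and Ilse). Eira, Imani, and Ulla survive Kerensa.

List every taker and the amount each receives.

Marisol first takes $200,000, leaving a balance of $660,000. Marisol then takes one-half of the balance ($330,000), for a total of $530,000. The remaining $330,000 passes to the descendants.
The descendants' portion ($330,000) is divided into 5 shares of $66,000: Eira, Imani, and Ulla each take $66,000; Reuben's $66,000 share passes to Reuben's issue; Wren's $66,000 share passes to Wren's issue.
Reuben's share ($66,000) passes entirely to Uma.
Wren's share ($66,000) is divided into 2 shares of $33,000: Teodor and Ilse each take $33,000.

Marisol: $530,000; Eira: $66,000; Uma: $66,000; Imani: $66,000; Teodor: $33,000; Ilse: $33,000; Ulla: $66,000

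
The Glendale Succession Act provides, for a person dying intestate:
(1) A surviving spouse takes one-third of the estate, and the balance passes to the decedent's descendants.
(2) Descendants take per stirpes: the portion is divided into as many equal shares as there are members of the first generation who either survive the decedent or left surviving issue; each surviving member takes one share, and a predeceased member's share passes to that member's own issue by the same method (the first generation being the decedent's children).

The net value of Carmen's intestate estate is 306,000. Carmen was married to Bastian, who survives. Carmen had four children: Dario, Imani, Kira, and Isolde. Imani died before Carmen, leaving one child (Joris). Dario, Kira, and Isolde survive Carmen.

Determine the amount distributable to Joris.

Joris receives 51,000.

Bastian takes one-third of 306,000 = 102,000. The remaining 204,000 passes to the descendants.
The descendants' portion (204,000) is divided into 4 shares of 51,000: Dario, Kira, and Isolde each take 51,000; Imani's 51,000 share passes to Imani's issue.
Imani's share (51,000) passes entirely to Joris.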